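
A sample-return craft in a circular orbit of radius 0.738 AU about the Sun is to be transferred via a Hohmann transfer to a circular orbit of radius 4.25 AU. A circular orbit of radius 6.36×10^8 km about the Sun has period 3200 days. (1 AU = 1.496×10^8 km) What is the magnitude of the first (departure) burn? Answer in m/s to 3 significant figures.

From Kepler's third law T² = 4π²r³/μ at r = 6.36×10^8 km, T = 3200 days = 3200 × 86400 s = 2.7648×10^8 s: μ = 4π²r³/T² = 1.32863×10^11 km³/s².
In km: r₁ = 0.738 × 1.496×10^8 = 1.104048×10^8 km; r₂ = 4.25 × 1.496×10^8 = 6.358×10^8 km.
Transfer-ellipse semi-major axis a_t = (r₁ + r₂)/2 = (1.104048×10^8 + 6.358×10^8)/2 = 3.731024×10^8 km.
Circular speed at r = 1.104048×10^8 km: v_c = √(μ/r) = 34.69 km/s.
Vis-viva on the transfer ellipse at r = 1.104048×10^8 km gives v_t = √[μ(2/r − 1/a_t)] = 45.28 km/s.
Δv₁ = |v_t − v_c| = |45.28 − 34.69| = 10.59 km/s.

Δv₁ = 10600 m/s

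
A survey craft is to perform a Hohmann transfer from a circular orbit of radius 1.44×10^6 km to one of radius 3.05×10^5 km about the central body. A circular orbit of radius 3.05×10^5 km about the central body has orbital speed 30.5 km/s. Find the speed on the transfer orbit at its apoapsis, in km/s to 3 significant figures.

From the circular-orbit relation v² = μ/r at r = 3.05×10^5 km: μ = v²r = (30.5)² × 3.05×10^5 = 2.83726×10^8 km³/s².
Semi-major axis of the transfer orbit: a_t = (1.440×10^6 + 3.050×10^5)/2 = 8.725×10^5 km.
At apoapsis, r = 1.440×10^6 km.
From the vis-viva equation, v = √[μ(2/r − 1/a_t)] = 8.299 km/s.

v = 8.30 km/s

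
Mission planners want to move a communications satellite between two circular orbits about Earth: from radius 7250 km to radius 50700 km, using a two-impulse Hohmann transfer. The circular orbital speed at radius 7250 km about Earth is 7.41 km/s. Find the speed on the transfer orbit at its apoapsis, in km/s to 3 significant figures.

v = 1.40 km/s

From the circular-orbit relation v² = μ/r at r = 7250 km: μ = v²r = (7.41)² × 7250 = 3.98084×10^5 km³/s².
Transfer-ellipse semi-major axis a_t = (r₁ + r₂)/2 = (7250 + 50700)/2 = 28975 km.
At apoapsis, r = 50700 km.
From the vis-viva equation, v = √[μ(2/r − 1/a_t)] = 1.402 km/s.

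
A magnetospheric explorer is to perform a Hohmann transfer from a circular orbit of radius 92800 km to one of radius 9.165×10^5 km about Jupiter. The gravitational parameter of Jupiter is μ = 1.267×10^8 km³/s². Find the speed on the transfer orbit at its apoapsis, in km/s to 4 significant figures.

Transfer-ellipse semi-major axis a_t = (r₁ + r₂)/2 = (92800 + 9.165×10^5)/2 = 5.0465×10^5 km.
The apoapsis of the transfer ellipse is at r = 9.165×10^5 km.
From the vis-viva equation, v = √[μ(2/r − 1/a_t)] = 5.042 km/s.

v = 5.042 km/s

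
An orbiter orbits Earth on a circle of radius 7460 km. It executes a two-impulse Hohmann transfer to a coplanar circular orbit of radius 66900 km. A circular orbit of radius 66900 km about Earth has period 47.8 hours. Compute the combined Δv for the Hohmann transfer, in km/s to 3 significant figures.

Δv = 3.85 km/s

From Kepler's third law T² = 4π²r³/μ at r = 66900 km, T = 47.8 hours = 47.8 × 3600 s = 1.7208×10^5 s: μ = 4π²r³/T² = 3.99188×10^5 km³/s².
Semi-major axis of the transfer orbit: a_t = (7460 + 66900)/2 = 37180 km.
Circular speed at r₁: v₁ = √(μ/r₁) = √(3.99188×10^5/7460) = 7.315 km/s.
Transfer-orbit speed at r₁ (vis-viva): v_p = √[μ(2/r₁ − 1/a_t)] = 9.812 km/s.
First burn Δv₁ = |v_p − v₁| = 2.497 km/s.
Circular speed at r₂: v₂ = √(μ/r₂) = 2.443 km/s.
Transfer-orbit speed at r₂: v_a = √[μ(2/r₂ − 1/a_t)] = 1.094 km/s.
Second burn Δv₂ = |v₂ − v_a| = 1.349 km/s.
Total Δv = Δv₁ + Δv₂ = 3.846 km/s.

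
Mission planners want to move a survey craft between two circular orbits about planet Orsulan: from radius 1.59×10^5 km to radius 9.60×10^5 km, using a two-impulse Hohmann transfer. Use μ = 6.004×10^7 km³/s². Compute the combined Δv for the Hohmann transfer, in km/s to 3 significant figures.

Δv = 9.71 km/s

Transfer-ellipse semi-major axis a_t = (r₁ + r₂)/2 = (1.590×10^5 + 9.600×10^5)/2 = 5.595×10^5 km.
Circular speed at r₁: v₁ = √(μ/r₁) = √(6.004×10^7/1.590×10^5) = 19.432 km/s.
On the transfer ellipse at r₁, vis-viva equation gives v_p = √[μ(2/r₁ − 1/a_t)] = 25.454 km/s.
First burn Δv₁ = |v_p − v₁| = 6.022 km/s.
At r₂, v₂ = √(μ/r₂) = 7.908 km/s.
Transfer-orbit speed at r₂: v_a = √[μ(2/r₂ − 1/a_t)] = 4.216 km/s.
Second burn Δv₂ = |v₂ − v_a| = 3.692 km/s.
Total Δv = Δv₁ + Δv₂ = 9.714 km/s.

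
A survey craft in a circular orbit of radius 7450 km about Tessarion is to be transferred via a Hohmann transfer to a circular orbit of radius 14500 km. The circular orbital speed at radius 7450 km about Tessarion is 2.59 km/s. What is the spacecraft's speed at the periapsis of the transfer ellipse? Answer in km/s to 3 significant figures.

From the circular-orbit relation v² = μ/r at r = 7450 km: μ = v²r = (2.59)² × 7450 = 49975.3 km³/s².
Semi-major axis of the transfer orbit: a_t = (7450 + 14500)/2 = 10975 km.
The periapsis of the transfer ellipse is at r = 7450 km.
Applying v² = μ(2/r − 1/a_t): v = 2.977 km/s.

v = 2.98 km/s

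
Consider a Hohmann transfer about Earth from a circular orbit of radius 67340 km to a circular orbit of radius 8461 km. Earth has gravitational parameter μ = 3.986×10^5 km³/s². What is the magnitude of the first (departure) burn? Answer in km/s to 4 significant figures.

Transfer-ellipse semi-major axis a_t = (r₁ + r₂)/2 = (67340 + 8461)/2 = 37900.5 km.
On the circular orbit at r = 67340 km, v_c = √(μ/r) = 2.433 km/s.
Transfer-orbit speed at the same r (vis-viva, a = a_t): v_t = √[μ(2/r − 1/a_t)] = 1.150 km/s.
Δv₁ = |v_t − v_c| = |1.150 − 2.433| = 1.283 km/s.

Δv₁ = 1.283 km/s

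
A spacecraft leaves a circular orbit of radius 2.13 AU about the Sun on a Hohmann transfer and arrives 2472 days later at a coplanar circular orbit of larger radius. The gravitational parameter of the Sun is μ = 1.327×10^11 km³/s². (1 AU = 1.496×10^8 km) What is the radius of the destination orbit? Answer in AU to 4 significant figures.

In km: r₁ = 2.13 × 1.496×10^8 = 3.18648×10^8 km.
Transfer time t = 2472 days = 2.135808×10^8 s, and t = π√(a_t³/μ).
So a_t = (μ t²/π²)^(1/3) = (1.327×10^11 × (2.135808×10^8)² / π²)^(1/3) = 8.4963×10^8 km.
Since a_t = (r₁ + r₂)/2, r₂ = 2a_t − r₁ = 2×8.4963×10^8 − 3.18648×10^8 = 1.380612×10^9 km.
In AU: r₂ = 1.380612×10^9 / 1.496×10^8 = 9.229 AU.

r₂ = 9.229 AU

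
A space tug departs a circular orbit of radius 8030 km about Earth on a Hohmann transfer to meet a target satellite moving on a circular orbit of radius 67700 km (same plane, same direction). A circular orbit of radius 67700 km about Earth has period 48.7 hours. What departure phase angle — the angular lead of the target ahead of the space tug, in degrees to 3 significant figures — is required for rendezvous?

From Kepler's third law T² = 4π²r³/μ at r = 67700 km, T = 48.7 hours = 48.7 × 3600 s = 1.7532×10^5 s: μ = 4π²r³/T² = 3.98532×10^5 km³/s².
Transfer-ellipse semi-major axis a_t = (r₁ + r₂)/2 = (8030 + 67700)/2 = 37865 km.
The half-period of the transfer ellipse is t = π√(a_t³/μ) = 36670 s.
The target's mean motion on its circular orbit is ω₂ = √(μ/r₂³) = 3.584×10^-5 rad/s.
Angle swept by the target during transfer: ω₂·t = 1.314 rad = 75.29°.
Arrival is 180° from departure on the ellipse, so φ = 180° − 75.29° = 105°.

φ = 105°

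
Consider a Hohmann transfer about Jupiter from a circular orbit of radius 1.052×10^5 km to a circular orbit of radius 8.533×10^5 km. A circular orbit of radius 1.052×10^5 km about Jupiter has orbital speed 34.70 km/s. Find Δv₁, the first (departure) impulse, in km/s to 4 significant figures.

Δv₁ = 11.60 km/s

From the circular-orbit relation v² = μ/r at r = 1.052×10^5 km: μ = v²r = (34.70)² × 1.052×10^5 = 1.26670×10^8 km³/s².
Transfer-ellipse semi-major axis a_t = (r₁ + r₂)/2 = (1.052×10^5 + 8.533×10^5)/2 = 4.7925×10^5 km.
Circular speed at r = 1.052×10^5 km: v_c = √(μ/r) = 34.70 km/s.
Transfer-orbit speed at the same r (vis-viva, a = a_t): v_t = √[μ(2/r − 1/a_t)] = 46.30 km/s.
Δv₁ = |v_t − v_c| = |46.30 − 34.70| = 11.60 km/s.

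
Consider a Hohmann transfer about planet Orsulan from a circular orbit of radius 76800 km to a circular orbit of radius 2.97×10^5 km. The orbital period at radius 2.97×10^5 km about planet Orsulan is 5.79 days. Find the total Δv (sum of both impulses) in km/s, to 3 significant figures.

Δv = 3.25 km/s

From Kepler's third law T² = 4π²r³/μ at r = 2.97×10^5 km, T = 5.79 days = 5.79 × 86400 s = 5.00256×10^5 s: μ = 4π²r³/T² = 4.13280×10^6 km³/s².
Semi-major axis of the transfer orbit: a_t = (76800 + 2.970×10^5)/2 = 1.869×10^5 km.
At r₁ the circular-orbit speed is v₁ = √(μ/r₁) = 7.3357 km/s.
On the transfer ellipse at r₁, vis-viva equation gives v_p = √[μ(2/r₁ − 1/a_t)] = 9.2473 km/s.
First burn Δv₁ = |v_p − v₁| = 1.912 km/s.
Circular speed at r₂: v₂ = √(μ/r₂) = 3.730 km/s.
Transfer-orbit speed at r₂: v_a = √[μ(2/r₂ − 1/a_t)] = 2.391 km/s.
Second burn Δv₂ = |v₂ − v_a| = 1.339 km/s.
Total Δv = Δv₁ + Δv₂ = 3.251 km/s.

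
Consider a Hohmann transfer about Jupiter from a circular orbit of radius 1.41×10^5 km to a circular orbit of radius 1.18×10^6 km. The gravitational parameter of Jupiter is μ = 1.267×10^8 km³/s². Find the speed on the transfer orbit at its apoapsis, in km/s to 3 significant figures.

The Hohmann ellipse has a_t = (r₁ + r₂)/2 = 6.605×10^5 km.
At apoapsis, r = 1.180×10^6 km.
From the vis-viva equation, v = √[μ(2/r − 1/a_t)] = 4.788 km/s.

v = 4.79 km/s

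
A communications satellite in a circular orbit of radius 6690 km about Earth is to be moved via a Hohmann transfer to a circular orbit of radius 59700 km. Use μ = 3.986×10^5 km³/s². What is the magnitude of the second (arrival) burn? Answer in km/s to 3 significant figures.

Δv₂ = 1.42 km/s

The Hohmann ellipse has a_t = (r₁ + r₂)/2 = 33195 km.
On the circular orbit at r = 59700 km, v_c = √(μ/r) = 2.584 km/s.
Vis-viva on the transfer ellipse at r = 59700 km gives v_t = √[μ(2/r − 1/a_t)] = 1.160 km/s.
Δv₂ = |v_t − v_c| = |1.160 − 2.584| = 1.424 km/s.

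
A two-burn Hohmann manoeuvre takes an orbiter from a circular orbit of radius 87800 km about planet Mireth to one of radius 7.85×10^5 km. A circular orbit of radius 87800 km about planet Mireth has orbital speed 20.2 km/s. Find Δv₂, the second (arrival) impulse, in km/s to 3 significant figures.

Δv₂ = 3.73 km/s

From the circular-orbit relation v² = μ/r at r = 87800 km: μ = v²r = (20.2)² × 87800 = 3.58259×10^7 km³/s².
Transfer-ellipse semi-major axis a_t = (r₁ + r₂)/2 = (87800 + 7.850×10^5)/2 = 4.364×10^5 km.
Circular speed at r = 7.850×10^5 km: v_c = √(μ/r) = 6.7556 km/s.
Vis-viva on the transfer ellipse at r = 7.850×10^5 km gives v_t = √[μ(2/r − 1/a_t)] = 3.0302 km/s.
Δv₂ = |v_t − v_c| = |3.0302 − 6.7556| = 3.725 km/s.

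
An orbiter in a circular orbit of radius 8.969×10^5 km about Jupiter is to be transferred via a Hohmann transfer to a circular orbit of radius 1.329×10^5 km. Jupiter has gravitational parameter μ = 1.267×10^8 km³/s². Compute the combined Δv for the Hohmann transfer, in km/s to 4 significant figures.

Δv = 15.72 km/s

Semi-major axis of the transfer orbit: a_t = (8.969×10^5 + 1.329×10^5)/2 = 5.149×10^5 km.
At r₁ the circular-orbit speed is v₁ = √(μ/r₁) = 11.885 km/s.
Transfer-orbit speed at r₁ (vis-viva equation): v_a = √[μ(2/r₁ − 1/a_t)] = 6.0383 km/s.
First burn Δv₁ = |v_a − v₁| = 5.847 km/s.
Circular speed at r₂: v₂ = √(μ/r₂) = 30.87634 km/s.
Transfer-orbit speed at r₂: v_p = √[μ(2/r₂ − 1/a_t)] = 40.75082 km/s.
Second burn Δv₂ = |v₂ − v_p| = 9.874 km/s.
Total Δv = Δv₁ + Δv₂ = 15.72 km/s.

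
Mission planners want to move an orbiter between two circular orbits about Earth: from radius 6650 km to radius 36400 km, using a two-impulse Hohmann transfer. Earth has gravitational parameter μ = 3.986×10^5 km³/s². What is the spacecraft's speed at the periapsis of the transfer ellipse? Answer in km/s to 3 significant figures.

Semi-major axis of the transfer orbit: a_t = (6650 + 36400)/2 = 21525 km.
At periapsis, r = 6650 km.
From the vis-viva equation, v = √[μ(2/r − 1/a_t)] = 10.07 km/s.

v = 10.1 km/s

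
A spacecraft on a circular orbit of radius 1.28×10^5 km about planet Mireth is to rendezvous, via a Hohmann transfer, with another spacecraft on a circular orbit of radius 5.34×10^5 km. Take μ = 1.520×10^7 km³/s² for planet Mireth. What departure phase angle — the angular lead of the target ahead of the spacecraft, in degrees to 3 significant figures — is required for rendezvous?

φ = 92.2°

Transfer-ellipse semi-major axis a_t = (r₁ + r₂)/2 = (1.280×10^5 + 5.340×10^5)/2 = 3.310×10^5 km.
The half-period of the transfer ellipse is t = π√(a_t³/μ) = 1.5345×10^5 s.
Target angular speed ω₂ = √(μ/r₂³) = 9.9910×10^-6 rad/s.
Angle swept by the target during transfer: ω₂·t = 1.5331 rad = 87.84°.
The spacecraft traverses 180° on the transfer ellipse, so the target must lead by 180° − 87.84° = 92.2°.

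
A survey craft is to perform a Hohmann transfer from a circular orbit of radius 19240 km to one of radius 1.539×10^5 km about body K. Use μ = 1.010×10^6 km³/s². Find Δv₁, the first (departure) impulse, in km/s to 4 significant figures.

Transfer-ellipse semi-major axis a_t = (r₁ + r₂)/2 = (19240 + 1.539×10^5)/2 = 86570 km.
Circular speed at r = 19240 km: v_c = √(μ/r) = 7.245 km/s.
Vis-viva on the transfer ellipse at r = 19240 km gives v_t = √[μ(2/r − 1/a_t)] = 9.660 km/s.
Δv₁ = |v_t − v_c| = |9.660 − 7.245| = 2.415 km/s.

Δv₁ = 2.415 km/s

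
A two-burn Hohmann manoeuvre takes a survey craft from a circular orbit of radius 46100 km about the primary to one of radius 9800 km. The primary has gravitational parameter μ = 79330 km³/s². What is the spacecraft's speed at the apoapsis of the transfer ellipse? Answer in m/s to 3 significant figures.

v = 777 m/s

The Hohmann ellipse has a_t = (r₁ + r₂)/2 = 27950 km.
The apoapsis of the transfer ellipse is at r = 46100 km.
Applying v² = μ(2/r − 1/a_t): v = 0.7768 km/s.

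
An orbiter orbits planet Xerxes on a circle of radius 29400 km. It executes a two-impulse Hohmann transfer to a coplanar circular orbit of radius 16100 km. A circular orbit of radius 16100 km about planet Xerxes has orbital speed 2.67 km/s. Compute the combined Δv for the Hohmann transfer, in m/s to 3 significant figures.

Δv = 679 m/s

From the circular-orbit relation v² = μ/r at r = 16100 km: μ = v²r = (2.67)² × 16100 = 1.14775×10^5 km³/s².
The Hohmann ellipse has a_t = (r₁ + r₂)/2 = 22750 km.
At r₁ the circular-orbit speed is v₁ = √(μ/r₁) = 1.97583 km/s.
Transfer-orbit speed at r₁ (vis-viva): v_a = √[μ(2/r₁ − 1/a_t)] = 1.66216 km/s.
First burn Δv₁ = |v_a − v₁| = 0.3137 km/s.
At r₂, v₂ = √(μ/r₂) = 2.6700 km/s.
Transfer-orbit speed at r₂: v_p = √[μ(2/r₂ − 1/a_t)] = 3.0352 km/s.
Second burn Δv₂ = |v₂ − v_p| = 0.3652 km/s.
Δv = Δv₁ + Δv₂ = 0.3137 + 0.3652 = 0.6789 km/s.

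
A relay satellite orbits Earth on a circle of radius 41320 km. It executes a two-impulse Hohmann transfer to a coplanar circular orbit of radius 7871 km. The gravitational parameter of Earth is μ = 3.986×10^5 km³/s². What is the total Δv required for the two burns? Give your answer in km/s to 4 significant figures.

The Hohmann ellipse has a_t = (r₁ + r₂)/2 = 24595.5 km.
At r₁ the circular-orbit speed is v₁ = √(μ/r₁) = 3.106 km/s.
On the transfer ellipse at r₁, vis-viva gives v_a = √[μ(2/r₁ − 1/a_t)] = 1.757 km/s.
First burn Δv₁ = |v_a − v₁| = 1.349 km/s.
At r₂, v₂ = √(μ/r₂) = 7.1163 km/s.
Transfer-orbit speed at r₂: v_p = √[μ(2/r₂ − 1/a_t)] = 9.2237 km/s.
Second burn Δv₂ = |v₂ − v_p| = 2.107 km/s.
Δv = Δv₁ + Δv₂ = 1.349 + 2.107 = 3.456 km/s.

Δv = 3.456 km/s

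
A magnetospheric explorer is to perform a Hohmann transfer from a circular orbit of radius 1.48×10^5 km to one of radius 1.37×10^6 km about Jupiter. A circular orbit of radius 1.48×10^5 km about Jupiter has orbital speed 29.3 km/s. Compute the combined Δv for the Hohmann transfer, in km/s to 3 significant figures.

Δv = 15.4 km/s

From the circular-orbit relation v² = μ/r at r = 1.48×10^5 km: μ = v²r = (29.3)² × 1.48×10^5 = 1.27057×10^8 km³/s².
Semi-major axis of the transfer orbit: a_t = (1.480×10^5 + 1.370×10^6)/2 = 7.590×10^5 km.
At r₁ the circular-orbit speed is v₁ = √(μ/r₁) = 29.30 km/s.
Transfer-orbit speed at r₁ (vis-viva equation): v_p = √[μ(2/r₁ − 1/a_t)] = 39.36 km/s.
First burn Δv₁ = |v_p − v₁| = 10.06 km/s.
At r₂, v₂ = √(μ/r₂) = 9.6303 km/s.
Transfer-orbit speed at r₂: v_a = √[μ(2/r₂ − 1/a_t)] = 4.2525 km/s.
Second burn Δv₂ = |v₂ − v_a| = 5.378 km/s.
Δv = Δv₁ + Δv₂ = 10.06 + 5.378 = 15.44 km/s.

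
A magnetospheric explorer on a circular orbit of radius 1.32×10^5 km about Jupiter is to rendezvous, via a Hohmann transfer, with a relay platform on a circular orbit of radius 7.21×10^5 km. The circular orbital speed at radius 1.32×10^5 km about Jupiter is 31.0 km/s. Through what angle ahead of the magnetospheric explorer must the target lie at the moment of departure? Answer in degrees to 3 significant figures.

φ = 98.1°

From the circular-orbit relation v² = μ/r at r = 1.32×10^5 km: μ = v²r = (31.0)² × 1.32×10^5 = 1.26852×10^8 km³/s².
Transfer-ellipse semi-major axis a_t = (r₁ + r₂)/2 = (1.320×10^5 + 7.210×10^5)/2 = 4.265×10^5 km.
Transfer time t = π√(a_t³/μ) = 77693 s.
Target angular speed ω₂ = √(μ/r₂³) = 1.8397×10^-5 rad/s.
Angle swept by the target during transfer: ω₂·t = 1.4293 rad = 81.89°.
Arrival is 180° from departure on the ellipse, so φ = 180° − 81.89° = 98.1°.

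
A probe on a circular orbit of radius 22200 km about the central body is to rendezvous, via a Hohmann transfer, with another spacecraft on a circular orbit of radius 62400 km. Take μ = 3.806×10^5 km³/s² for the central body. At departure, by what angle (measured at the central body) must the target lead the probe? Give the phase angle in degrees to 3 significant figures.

φ = 79.5°

Semi-major axis of the transfer orbit: a_t = (22200 + 62400)/2 = 42300 km.
Transfer time t = π√(a_t³/μ) = 44300 s.
The target's mean motion on its circular orbit is ω₂ = √(μ/r₂³) = 3.958×10^-5 rad/s.
Angle swept by the target during transfer: ω₂·t = 1.7534 rad = 100.5°.
Arrival is 180° from departure on the ellipse, so φ = 180° − 100.5° = 79.5°.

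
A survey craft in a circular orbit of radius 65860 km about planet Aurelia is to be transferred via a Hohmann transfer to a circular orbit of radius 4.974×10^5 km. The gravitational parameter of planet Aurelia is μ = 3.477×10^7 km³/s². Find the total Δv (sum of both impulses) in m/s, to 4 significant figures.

Δv = 11880 m/s

The Hohmann ellipse has a_t = (r₁ + r₂)/2 = 2.8163×10^5 km.
At r₁ the circular-orbit speed is v₁ = √(μ/r₁) = 22.9769 km/s.
On the transfer ellipse at r₁, v² = μ(2/r − 1/a) gives v_p = √[μ(2/r₁ − 1/a_t)] = 30.5355 km/s.
First burn Δv₁ = |v_p − v₁| = 7.559 km/s.
At r₂, v₂ = √(μ/r₂) = 8.361 km/s.
Transfer-orbit speed at r₂: v_a = √[μ(2/r₂ − 1/a_t)] = 4.043 km/s.
Second burn Δv₂ = |v₂ − v_a| = 4.318 km/s.
Δv = Δv₁ + Δv₂ = 7.559 + 4.318 = 11.88 km/s.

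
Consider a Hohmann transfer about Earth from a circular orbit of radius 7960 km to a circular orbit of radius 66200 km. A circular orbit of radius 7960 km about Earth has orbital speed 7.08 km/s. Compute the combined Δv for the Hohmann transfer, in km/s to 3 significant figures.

From the circular-orbit relation v² = μ/r at r = 7960 km: μ = v²r = (7.08)² × 7960 = 3.99006×10^5 km³/s².
Semi-major axis of the transfer orbit: a_t = (7960 + 66200)/2 = 37080 km.
At r₁ the circular-orbit speed is v₁ = √(μ/r₁) = 7.080 km/s.
On the transfer ellipse at r₁, vis-viva equation gives v_p = √[μ(2/r₁ − 1/a_t)] = 9.460 km/s.
First burn Δv₁ = |v_p − v₁| = 2.380 km/s.
At r₂, v₂ = √(μ/r₂) = 2.455 km/s.
Transfer-orbit speed at r₂: v_a = √[μ(2/r₂ − 1/a_t)] = 1.137 km/s.
Second burn Δv₂ = |v₂ − v_a| = 1.318 km/s.
Total Δv = Δv₁ + Δv₂ = 3.698 km/s.

Δv = 3.70 km/s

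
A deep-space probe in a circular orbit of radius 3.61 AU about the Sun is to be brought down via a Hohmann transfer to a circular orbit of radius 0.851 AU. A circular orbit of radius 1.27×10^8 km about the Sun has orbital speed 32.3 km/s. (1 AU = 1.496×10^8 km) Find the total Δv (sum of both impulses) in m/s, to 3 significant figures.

From the circular-orbit relation v² = μ/r at r = 1.27×10^8 km: μ = v²r = (32.3)² × 1.27×10^8 = 1.32498×10^11 km³/s².
In km: r₁ = 3.61 × 1.496×10^8 = 5.40056×10^8 km; r₂ = 0.851 × 1.496×10^8 = 1.273096×10^8 km.
The Hohmann ellipse has a_t = (r₁ + r₂)/2 = 3.336828×10^8 km.
At r₁ the circular-orbit speed is v₁ = √(μ/r₁) = 15.663 km/s.
On the transfer ellipse at r₁, v² = μ(2/r − 1/a) gives v_a = √[μ(2/r₁ − 1/a_t)] = 9.6749 km/s.
First burn Δv₁ = |v_a − v₁| = 5.988 km/s.
Circular speed at r₂: v₂ = √(μ/r₂) = 32.261 km/s.
Transfer-orbit speed at r₂: v_p = √[μ(2/r₂ − 1/a_t)] = 41.042 km/s.
Second burn Δv₂ = |v₂ − v_p| = 8.781 km/s.
Total Δv = Δv₁ + Δv₂ = 14.77 km/s.

Δv = 14800 m/s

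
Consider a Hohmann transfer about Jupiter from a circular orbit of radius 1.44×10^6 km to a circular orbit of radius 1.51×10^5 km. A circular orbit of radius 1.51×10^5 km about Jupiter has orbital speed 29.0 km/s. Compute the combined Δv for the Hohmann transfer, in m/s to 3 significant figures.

From the circular-orbit relation v² = μ/r at r = 1.51×10^5 km: μ = v²r = (29.0)² × 1.51×10^5 = 1.26991×10^8 km³/s².
Transfer-ellipse semi-major axis a_t = (r₁ + r₂)/2 = (1.440×10^6 + 1.510×10^5)/2 = 7.955×10^5 km.
Circular speed at r₁: v₁ = √(μ/r₁) = √(1.26991×10^8/1.440×10^6) = 9.39086 km/s.
Transfer-orbit speed at r₁ (v² = μ(2/r − 1/a)): v_a = √[μ(2/r₁ − 1/a_t)] = 4.09142 km/s.
First burn Δv₁ = |v_a − v₁| = 5.299 km/s.
At r₂, v₂ = √(μ/r₂) = 29.00 km/s.
Transfer-orbit speed at r₂: v_p = √[μ(2/r₂ − 1/a_t)] = 39.02 km/s.
Second burn Δv₂ = |v₂ − v_p| = 10.02 km/s.
Δv = Δv₁ + Δv₂ = 5.299 + 10.02 = 15.32 km/s.

Δv = 15300 m/s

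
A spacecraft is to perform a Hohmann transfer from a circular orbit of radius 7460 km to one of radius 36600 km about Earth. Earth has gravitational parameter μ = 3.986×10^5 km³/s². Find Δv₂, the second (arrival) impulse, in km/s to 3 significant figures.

Δv₂ = 1.38 km/s

Semi-major axis of the transfer orbit: a_t = (7460 + 36600)/2 = 22030 km.
On the circular orbit at r = 36600 km, v_c = √(μ/r) = 3.300 km/s.
Transfer-orbit speed at the same r (vis-viva, a = a_t): v_t = √[μ(2/r − 1/a_t)] = 1.920 km/s.
Δv₂ = |v_t − v_c| = |1.920 − 3.300| = 1.380 km/s.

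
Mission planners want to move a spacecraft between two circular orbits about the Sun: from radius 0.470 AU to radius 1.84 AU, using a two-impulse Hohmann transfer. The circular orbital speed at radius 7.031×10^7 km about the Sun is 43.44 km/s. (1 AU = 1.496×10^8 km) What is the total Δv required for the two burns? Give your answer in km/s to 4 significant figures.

Δv = 19.34 km/s

From the circular-orbit relation v² = μ/r at r = 7.031×10^7 km: μ = v²r = (43.44)² × 7.031×10^7 = 1.32677×10^11 km³/s².
In km: r₁ = 0.470 × 1.496×10^8 = 7.0312×10^7 km; r₂ = 1.84 × 1.496×10^8 = 2.75264×10^8 km.
Semi-major axis of the transfer orbit: a_t = (7.0312×10^7 + 2.75264×10^8)/2 = 1.72788×10^8 km.
Circular speed at r₁: v₁ = √(μ/r₁) = √(1.32677×10^11/7.0312×10^7) = 43.44 km/s.
Transfer-orbit speed at r₁ (vis-viva equation): v_p = √[μ(2/r₁ − 1/a_t)] = 54.83 km/s.
First burn Δv₁ = |v_p − v₁| = 11.39 km/s.
At r₂, v₂ = √(μ/r₂) = 21.95 km/s.
Transfer-orbit speed at r₂: v_a = √[μ(2/r₂ − 1/a_t)] = 14.00 km/s.
Second burn Δv₂ = |v₂ − v_a| = 7.950 km/s.
Total Δv = Δv₁ + Δv₂ = 19.34 km/s.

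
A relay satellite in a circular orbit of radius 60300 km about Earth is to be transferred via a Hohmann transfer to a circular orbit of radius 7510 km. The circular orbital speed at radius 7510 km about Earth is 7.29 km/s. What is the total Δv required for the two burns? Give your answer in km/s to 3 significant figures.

From the circular-orbit relation v² = μ/r at r = 7510 km: μ = v²r = (7.29)² × 7510 = 3.99112×10^5 km³/s².
Transfer-ellipse semi-major axis a_t = (r₁ + r₂)/2 = (60300 + 7510)/2 = 33905 km.
Circular speed at r₁: v₁ = √(μ/r₁) = √(3.99112×10^5/60300) = 2.573 km/s.
Transfer-orbit speed at r₁ (v² = μ(2/r − 1/a)): v_a = √[μ(2/r₁ − 1/a_t)] = 1.211 km/s.
First burn Δv₁ = |v_a − v₁| = 1.362 km/s.
At r₂, v₂ = √(μ/r₂) = 7.290 km/s.
Transfer-orbit speed at r₂: v_p = √[μ(2/r₂ − 1/a_t)] = 9.722 km/s.
Second burn Δv₂ = |v₂ − v_p| = 2.432 km/s.
Δv = Δv₁ + Δv₂ = 1.362 + 2.432 = 3.794 km/s.

Δv = 3.79 km/s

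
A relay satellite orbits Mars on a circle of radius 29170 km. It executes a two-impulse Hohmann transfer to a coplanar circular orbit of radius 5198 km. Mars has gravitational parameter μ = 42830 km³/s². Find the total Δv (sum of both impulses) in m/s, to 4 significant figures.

The Hohmann ellipse has a_t = (r₁ + r₂)/2 = 17184 km.
At r₁ the circular-orbit speed is v₁ = √(μ/r₁) = 1.2117 km/s.
On the transfer ellipse at r₁, vis-viva equation gives v_a = √[μ(2/r₁ − 1/a_t)] = 0.66644 km/s.
First burn Δv₁ = |v_a − v₁| = 0.5453 km/s.
Circular speed at r₂: v₂ = √(μ/r₂) = 2.8705 km/s.
Transfer-orbit speed at r₂: v_p = √[μ(2/r₂ − 1/a_t)] = 3.7399 km/s.
Second burn Δv₂ = |v₂ − v_p| = 0.8694 km/s.
Δv = Δv₁ + Δv₂ = 0.5453 + 0.8694 = 1.415 km/s.

Δv = 1415 m/s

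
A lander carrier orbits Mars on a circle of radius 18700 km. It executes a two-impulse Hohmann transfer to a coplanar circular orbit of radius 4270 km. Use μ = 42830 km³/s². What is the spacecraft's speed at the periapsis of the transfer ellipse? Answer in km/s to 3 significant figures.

Transfer-ellipse semi-major axis a_t = (r₁ + r₂)/2 = (18700 + 4270)/2 = 11485 km.
At periapsis, r = 4270 km.
Applying v² = μ(2/r − 1/a_t): v = 4.041 km/s.

v = 4.04 km/s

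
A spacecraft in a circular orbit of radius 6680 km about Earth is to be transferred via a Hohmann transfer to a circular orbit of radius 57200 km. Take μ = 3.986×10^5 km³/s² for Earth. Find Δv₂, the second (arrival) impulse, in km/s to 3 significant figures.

Δv₂ = 1.43 km/s

The Hohmann ellipse has a_t = (r₁ + r₂)/2 = 31940 km.
Circular speed at r = 57200 km: v_c = √(μ/r) = 2.640 km/s.
Vis-viva on the transfer ellipse at r = 57200 km gives v_t = √[μ(2/r − 1/a_t)] = 1.207 km/s.
Δv₂ = |v_t − v_c| = |1.207 − 2.640| = 1.433 km/s.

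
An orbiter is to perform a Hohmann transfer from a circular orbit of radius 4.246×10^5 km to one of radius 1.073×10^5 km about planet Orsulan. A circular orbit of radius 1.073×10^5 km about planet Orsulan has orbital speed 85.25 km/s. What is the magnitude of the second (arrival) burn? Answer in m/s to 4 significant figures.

Δv₂ = 22470 m/s

From the circular-orbit relation v² = μ/r at r = 1.073×10^5 km: μ = v²r = (85.25)² × 1.073×10^5 = 7.79809×10^8 km³/s².
The Hohmann ellipse has a_t = (r₁ + r₂)/2 = 2.6595×10^5 km.
On the circular orbit at r = 1.073×10^5 km, v_c = √(μ/r) = 85.250 km/s.
Transfer-orbit speed at the same r (vis-viva, a = a_t): v_t = √[μ(2/r − 1/a_t)] = 107.72 km/s.
Δv₂ = |v_t − v_c| = |107.72 − 85.250| = 22.47 km/s.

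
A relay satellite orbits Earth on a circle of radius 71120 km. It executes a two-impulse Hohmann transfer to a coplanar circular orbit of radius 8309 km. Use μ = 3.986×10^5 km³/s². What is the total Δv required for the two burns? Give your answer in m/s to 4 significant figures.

Δv = 3627 m/s

Transfer-ellipse semi-major axis a_t = (r₁ + r₂)/2 = (71120 + 8309)/2 = 39714.5 km.
Circular speed at r₁: v₁ = √(μ/r₁) = √(3.986×10^5/71120) = 2.36741 km/s.
On the transfer ellipse at r₁, v² = μ(2/r − 1/a) gives v_a = √[μ(2/r₁ − 1/a_t)] = 1.08286 km/s.
First burn Δv₁ = |v_a − v₁| = 1.285 km/s.
At r₂, v₂ = √(μ/r₂) = 6.9262 km/s.
Transfer-orbit speed at r₂: v_p = √[μ(2/r₂ − 1/a_t)] = 9.2686 km/s.
Second burn Δv₂ = |v₂ − v_p| = 2.342 km/s.
Δv = Δv₁ + Δv₂ = 1.285 + 2.342 = 3.627 km/s.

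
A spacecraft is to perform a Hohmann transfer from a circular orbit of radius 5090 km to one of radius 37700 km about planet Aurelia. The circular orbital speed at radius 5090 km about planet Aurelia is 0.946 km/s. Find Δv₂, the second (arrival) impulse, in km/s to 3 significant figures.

From the circular-orbit relation v² = μ/r at r = 5090 km: μ = v²r = (0.946)² × 5090 = 4555.12 km³/s².
Transfer-ellipse semi-major axis a_t = (r₁ + r₂)/2 = (5090 + 37700)/2 = 21395 km.
Circular speed at r = 37700 km: v_c = √(μ/r) = 0.3476 km/s.
Vis-viva on the transfer ellipse at r = 37700 km gives v_t = √[μ(2/r − 1/a_t)] = 0.1695 km/s.
Δv₂ = |v_t − v_c| = |0.1695 − 0.3476| = 0.1781 km/s.

Δv₂ = 0.178 km/s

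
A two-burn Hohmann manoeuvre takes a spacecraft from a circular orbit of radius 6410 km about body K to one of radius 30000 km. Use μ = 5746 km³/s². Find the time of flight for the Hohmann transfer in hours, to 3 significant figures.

t = 28.3 hours

Semi-major axis of the transfer orbit: a_t = (6410 + 30000)/2 = 18205 km.
Transfer time t = π√(a_t³/μ) = π√((18205)³ / 5746) = 1.018×10^5 s.
Converting: 1.018×10^5 s ÷ 3600 s/hour = 28.3 hours.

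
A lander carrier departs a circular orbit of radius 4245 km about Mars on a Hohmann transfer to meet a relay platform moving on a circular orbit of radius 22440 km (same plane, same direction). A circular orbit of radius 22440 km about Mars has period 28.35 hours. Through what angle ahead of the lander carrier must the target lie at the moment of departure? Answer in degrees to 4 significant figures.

From Kepler's third law T² = 4π²r³/μ at r = 22440 km, T = 28.35 hours = 28.35 × 3600 s = 1.0206×10^5 s: μ = 4π²r³/T² = 42827.0 km³/s².
Semi-major axis of the transfer orbit: a_t = (4245 + 22440)/2 = 13342.5 km.
The half-period of the transfer ellipse is t = π√(a_t³/μ) = 23396 s.
The target's mean motion on its circular orbit is ω₂ = √(μ/r₂³) = 6.1564×10^-5 rad/s.
Angle swept by the target during transfer: ω₂·t = 1.4404 rad = 82.53°.
The lander carrier traverses 180° on the transfer ellipse, so the target must lead by 180° − 82.53° = 97.47°.

φ = 97.47°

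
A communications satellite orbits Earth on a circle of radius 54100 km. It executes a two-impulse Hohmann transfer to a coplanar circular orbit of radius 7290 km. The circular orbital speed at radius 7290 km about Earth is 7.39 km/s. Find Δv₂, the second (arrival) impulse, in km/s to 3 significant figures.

From the circular-orbit relation v² = μ/r at r = 7290 km: μ = v²r = (7.39)² × 7290 = 3.98122×10^5 km³/s².
The Hohmann ellipse has a_t = (r₁ + r₂)/2 = 30695 km.
On the circular orbit at r = 7290 km, v_c = √(μ/r) = 7.390 km/s.
Vis-viva on the transfer ellipse at r = 7290 km gives v_t = √[μ(2/r − 1/a_t)] = 9.811 km/s.
Δv₂ = |v_t − v_c| = |9.811 − 7.390| = 2.421 km/s.

Δv₂ = 2.42 km/s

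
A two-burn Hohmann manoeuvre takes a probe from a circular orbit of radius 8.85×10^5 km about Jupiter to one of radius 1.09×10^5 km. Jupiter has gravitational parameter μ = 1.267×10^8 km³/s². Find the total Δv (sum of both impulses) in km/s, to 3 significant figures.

Δv = 17.8 km/s

Semi-major axis of the transfer orbit: a_t = (8.850×10^5 + 1.090×10^5)/2 = 4.970×10^5 km.
Circular speed at r₁: v₁ = √(μ/r₁) = √(1.267×10^8/8.850×10^5) = 11.965 km/s.
Transfer-orbit speed at r₁ (vis-viva): v_a = √[μ(2/r₁ − 1/a_t)] = 5.6034 km/s.
First burn Δv₁ = |v_a − v₁| = 6.362 km/s.
Circular speed at r₂: v₂ = √(μ/r₂) = 34.094 km/s.
Transfer-orbit speed at r₂: v_p = √[μ(2/r₂ − 1/a_t)] = 45.496 km/s.
Second burn Δv₂ = |v₂ − v_p| = 11.40 km/s.
Δv = Δv₁ + Δv₂ = 6.362 + 11.40 = 17.76 km/s.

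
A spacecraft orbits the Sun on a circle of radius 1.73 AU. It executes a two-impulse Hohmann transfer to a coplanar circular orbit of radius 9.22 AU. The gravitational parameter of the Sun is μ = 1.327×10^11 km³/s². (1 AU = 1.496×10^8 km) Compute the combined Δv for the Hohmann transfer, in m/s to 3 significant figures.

Δv = 11000 m/s

In km: r₁ = 1.73 × 1.496×10^8 = 2.58808×10^8 km; r₂ = 9.22 × 1.496×10^8 = 1.379312×10^9 km.
Transfer-ellipse semi-major axis a_t = (r₁ + r₂)/2 = (2.58808×10^8 + 1.379312×10^9)/2 = 8.1906×10^8 km.
Circular speed at r₁: v₁ = √(μ/r₁) = √(1.327×10^11/2.58808×10^8) = 22.644 km/s.
On the transfer ellipse at r₁, v² = μ(2/r − 1/a) gives v_p = √[μ(2/r₁ − 1/a_t)] = 29.385 km/s.
First burn Δv₁ = |v_p − v₁| = 6.741 km/s.
At r₂, v₂ = √(μ/r₂) = 9.809 km/s.
Transfer-orbit speed at r₂: v_a = √[μ(2/r₂ − 1/a_t)] = 5.514 km/s.
Second burn Δv₂ = |v₂ − v_a| = 4.295 km/s.
Δv = Δv₁ + Δv₂ = 6.741 + 4.295 = 11.04 km/s.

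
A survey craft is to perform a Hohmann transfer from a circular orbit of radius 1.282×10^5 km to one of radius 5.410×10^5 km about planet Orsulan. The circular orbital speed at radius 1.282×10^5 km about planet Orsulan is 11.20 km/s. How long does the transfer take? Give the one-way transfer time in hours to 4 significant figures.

From the circular-orbit relation v² = μ/r at r = 1.282×10^5 km: μ = v²r = (11.20)² × 1.282×10^5 = 1.60814×10^7 km³/s².
Transfer-ellipse semi-major axis a_t = (r₁ + r₂)/2 = (1.282×10^5 + 5.410×10^5)/2 = 3.346×10^5 km.
Transfer time t = π√(a_t³/μ) = π√((3.346×10^5)³ / 1.60814×10^7) = 1.5163×10^5 s.
Converting: 1.5163×10^5 s ÷ 3600 s/hour = 42.12 hours.

t = 42.12 hours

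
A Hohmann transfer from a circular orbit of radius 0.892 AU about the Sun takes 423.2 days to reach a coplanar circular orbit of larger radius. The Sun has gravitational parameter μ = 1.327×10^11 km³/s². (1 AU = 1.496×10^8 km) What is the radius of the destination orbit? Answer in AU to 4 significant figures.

In km: r₁ = 0.892 × 1.496×10^8 = 1.334432×10^8 km.
Transfer time t = 423.2 days = 3.656448×10^7 s, and t = π√(a_t³/μ).
So a_t = (μ t²/π²)^(1/3) = (1.327×10^11 × (3.656448×10^7)² / π²)^(1/3) = 2.6196×10^8 km.
Since a_t = (r₁ + r₂)/2, r₂ = 2a_t − r₁ = 2×2.6196×10^8 − 1.334432×10^8 = 3.904768×10^8 km.
In AU: r₂ = 3.904768×10^8 / 1.496×10^8 = 2.610 AU.

r₂ = 2.610 AU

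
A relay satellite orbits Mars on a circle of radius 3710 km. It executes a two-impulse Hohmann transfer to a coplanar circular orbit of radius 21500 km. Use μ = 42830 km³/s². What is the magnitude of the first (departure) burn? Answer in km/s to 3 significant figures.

The Hohmann ellipse has a_t = (r₁ + r₂)/2 = 12605 km.
Circular speed at r = 3710 km: v_c = √(μ/r) = 3.3977 km/s.
Vis-viva on the transfer ellipse at r = 3710 km gives v_t = √[μ(2/r − 1/a_t)] = 4.4375 km/s.
Δv₁ = |v_t − v_c| = |4.4375 − 3.3977| = 1.040 km/s.

Δv₁ = 1.04 km/s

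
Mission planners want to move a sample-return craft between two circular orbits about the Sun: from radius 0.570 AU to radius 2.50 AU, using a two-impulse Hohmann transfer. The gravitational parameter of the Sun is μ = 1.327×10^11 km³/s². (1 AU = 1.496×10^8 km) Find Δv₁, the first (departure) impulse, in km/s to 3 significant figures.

Δv₁ = 10.9 km/s

In km: r₁ = 0.570 × 1.496×10^8 = 8.5272×10^7 km; r₂ = 2.50 × 1.496×10^8 = 3.740×10^8 km.
Transfer-ellipse semi-major axis a_t = (r₁ + r₂)/2 = (8.5272×10^7 + 3.740×10^8)/2 = 2.29636×10^8 km.
Circular speed at r = 8.5272×10^7 km: v_c = √(μ/r) = 39.4487 km/s.
Transfer-orbit speed at the same r (vis-viva, a = a_t): v_t = √[μ(2/r − 1/a_t)] = 50.3440 km/s.
Δv₁ = |v_t − v_c| = |50.3440 − 39.4487| = 10.90 km/s.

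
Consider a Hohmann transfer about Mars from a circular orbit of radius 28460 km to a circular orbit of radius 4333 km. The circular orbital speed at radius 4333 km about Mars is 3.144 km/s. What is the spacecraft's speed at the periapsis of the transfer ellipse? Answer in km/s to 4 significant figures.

From the circular-orbit relation v² = μ/r at r = 4333 km: μ = v²r = (3.144)² × 4333 = 42830.6 km³/s².
Semi-major axis of the transfer orbit: a_t = (28460 + 4333)/2 = 16396.5 km.
The periapsis of the transfer ellipse is at r = 4333 km.
From the vis-viva equation, v = √[μ(2/r − 1/a_t)] = 4.142 km/s.

v = 4.142 km/s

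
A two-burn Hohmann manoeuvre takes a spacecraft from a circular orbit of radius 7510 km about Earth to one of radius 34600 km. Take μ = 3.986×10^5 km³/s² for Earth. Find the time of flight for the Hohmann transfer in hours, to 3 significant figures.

t = 4.22 hours

Transfer-ellipse semi-major axis a_t = (r₁ + r₂)/2 = (7510 + 34600)/2 = 21055 km.
Half the transfer-orbit period gives t = π√(a_t³/μ) = 15200 s.
Converting: 15200 s ÷ 3600 s/hour = 4.22 hours.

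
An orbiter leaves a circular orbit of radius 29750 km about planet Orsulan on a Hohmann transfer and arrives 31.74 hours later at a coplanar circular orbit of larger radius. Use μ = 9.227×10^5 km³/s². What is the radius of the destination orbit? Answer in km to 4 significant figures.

Transfer time t = 31.74 hours = 1.14264×10^5 s, and t = π√(a_t³/μ).
So a_t = (μ t²/π²)^(1/3) = (9.227×10^5 × (1.14264×10^5)² / π²)^(1/3) = 1.0687×10^5 km.
Since a_t = (r₁ + r₂)/2, r₂ = 2a_t − r₁ = 2×1.0687×10^5 − 29750 = 1.8399×10^5 km.

r₂ = 1.840×10^5 km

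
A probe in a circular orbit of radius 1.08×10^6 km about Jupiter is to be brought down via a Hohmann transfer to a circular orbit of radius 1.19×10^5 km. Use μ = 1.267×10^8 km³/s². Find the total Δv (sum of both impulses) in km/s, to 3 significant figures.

Transfer-ellipse semi-major axis a_t = (r₁ + r₂)/2 = (1.080×10^6 + 1.190×10^5)/2 = 5.995×10^5 km.
At r₁ the circular-orbit speed is v₁ = √(μ/r₁) = 10.8312 km/s.
On the transfer ellipse at r₁, v² = μ(2/r − 1/a) gives v_a = √[μ(2/r₁ − 1/a_t)] = 4.82564 km/s.
First burn Δv₁ = |v_a − v₁| = 6.0056 km/s.
Circular speed at r₂: v₂ = √(μ/r₂) = 32.630 km/s.
Transfer-orbit speed at r₂: v_p = √[μ(2/r₂ − 1/a_t)] = 43.796 km/s.
Second burn Δv₂ = |v₂ − v_p| = 11.166 km/s.
Δv = Δv₁ + Δv₂ = 6.0056 + 11.166 = 17.17 km/s.

Δv = 17.2 km/s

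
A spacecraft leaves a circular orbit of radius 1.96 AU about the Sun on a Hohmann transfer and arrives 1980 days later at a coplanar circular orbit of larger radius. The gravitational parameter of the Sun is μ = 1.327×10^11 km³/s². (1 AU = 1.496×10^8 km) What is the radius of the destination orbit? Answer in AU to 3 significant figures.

In km: r₁ = 1.96 × 1.496×10^8 = 2.93216×10^8 km.
Transfer time t = 1980 days = 1.71072×10^8 s, and t = π√(a_t³/μ).
So a_t = (μ t²/π²)^(1/3) = (1.327×10^11 × (1.71072×10^8)² / π²)^(1/3) = 7.3278×10^8 km.
Since a_t = (r₁ + r₂)/2, r₂ = 2a_t − r₁ = 2×7.3278×10^8 − 2.93216×10^8 = 1.172344×10^9 km.
In AU: r₂ = 1.172344×10^9 / 1.496×10^8 = 7.84 AU.

r₂ = 7.84 AU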